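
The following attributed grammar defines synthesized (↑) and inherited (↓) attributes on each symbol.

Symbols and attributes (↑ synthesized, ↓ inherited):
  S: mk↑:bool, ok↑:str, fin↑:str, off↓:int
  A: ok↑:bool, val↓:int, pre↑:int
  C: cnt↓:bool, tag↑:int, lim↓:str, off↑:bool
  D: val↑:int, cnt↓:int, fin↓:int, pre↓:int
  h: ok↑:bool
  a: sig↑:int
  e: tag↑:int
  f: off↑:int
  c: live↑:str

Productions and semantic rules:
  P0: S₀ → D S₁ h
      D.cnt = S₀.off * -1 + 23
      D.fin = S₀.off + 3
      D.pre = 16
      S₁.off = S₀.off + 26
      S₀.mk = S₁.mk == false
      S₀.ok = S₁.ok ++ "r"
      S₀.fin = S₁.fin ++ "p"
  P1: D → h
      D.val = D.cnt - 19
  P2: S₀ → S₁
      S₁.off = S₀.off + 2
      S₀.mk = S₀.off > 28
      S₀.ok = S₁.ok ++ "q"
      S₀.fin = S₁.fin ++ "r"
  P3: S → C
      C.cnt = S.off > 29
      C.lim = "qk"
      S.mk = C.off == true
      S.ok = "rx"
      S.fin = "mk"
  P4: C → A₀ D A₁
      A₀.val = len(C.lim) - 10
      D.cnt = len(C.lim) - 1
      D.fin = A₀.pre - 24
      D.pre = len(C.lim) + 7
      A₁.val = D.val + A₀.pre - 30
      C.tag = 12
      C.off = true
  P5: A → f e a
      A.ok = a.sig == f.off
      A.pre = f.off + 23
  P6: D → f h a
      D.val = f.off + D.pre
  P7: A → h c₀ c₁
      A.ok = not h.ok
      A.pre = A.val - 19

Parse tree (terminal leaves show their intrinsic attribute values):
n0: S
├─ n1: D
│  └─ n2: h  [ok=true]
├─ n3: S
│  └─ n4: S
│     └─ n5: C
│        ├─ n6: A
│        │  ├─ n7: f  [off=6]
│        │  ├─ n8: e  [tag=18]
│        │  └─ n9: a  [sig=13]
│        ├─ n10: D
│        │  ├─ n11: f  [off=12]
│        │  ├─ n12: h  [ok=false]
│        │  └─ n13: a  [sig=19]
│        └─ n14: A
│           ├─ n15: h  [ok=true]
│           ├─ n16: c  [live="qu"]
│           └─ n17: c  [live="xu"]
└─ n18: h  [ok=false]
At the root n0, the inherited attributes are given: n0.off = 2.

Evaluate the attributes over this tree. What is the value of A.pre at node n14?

1

1. n0.off = 2  [given at root]
2. n1.cnt = 21  [S₀.off * -1 + 23]
3. n1.fin = 5  [S₀.off + 3]
4. n1.pre = 16  [16]
5. n2.ok = true  [terminal]
6. n1.val = 2  [D.cnt - 19]
7. n3.off = 28  [S₀.off + 26]
8. n4.off = 30  [S₀.off + 2]
9. n5.cnt = true  [S.off > 29]
10. n5.lim = "qk"  ["qk"]
11. n6.val = -8  [len(C.lim) - 10]
12. n7.off = 6  [terminal]
13. n8.tag = 18  [terminal]
14. n9.sig = 13  [terminal]
15. n6.ok = false  [a.sig == f.off]
16. n6.pre = 29  [f.off + 23]
17. n10.cnt = 1  [len(C.lim) - 1]
18. n10.fin = 5  [A₀.pre - 24]
19. n10.pre = 9  [len(C.lim) + 7]
20. n11.off = 12  [terminal]
21. n12.ok = false  [terminal]
22. n13.sig = 19  [terminal]
23. n10.val = 21  [f.off + D.pre]
24. n14.val = 20  [D.val + A₀.pre - 30]
25. n15.ok = true  [terminal]
26. n16.live = "qu"  [terminal]
27. n17.live = "xu"  [terminal]
28. n14.ok = false  [not h.ok]
29. n14.pre = 1  [A.val - 19]
30. n5.tag = 12  [12]
31. n5.off = true  [true]
32. n4.mk = true  [C.off == true]
33. n4.ok = "rx"  ["rx"]
34. n4.fin = "mk"  ["mk"]
35. n3.mk = false  [S₀.off > 28]
36. n3.ok = "rxq"  [S₁.ok ++ "q"]
37. n3.fin = "mkr"  [S₁.fin ++ "r"]
38. n18.ok = false  [terminal]
39. n0.mk = true  [S₁.mk == false]
40. n0.ok = "rxqr"  [S₁.ok ++ "r"]
41. n0.fin = "mkrp"  [S₁.fin ++ "p"]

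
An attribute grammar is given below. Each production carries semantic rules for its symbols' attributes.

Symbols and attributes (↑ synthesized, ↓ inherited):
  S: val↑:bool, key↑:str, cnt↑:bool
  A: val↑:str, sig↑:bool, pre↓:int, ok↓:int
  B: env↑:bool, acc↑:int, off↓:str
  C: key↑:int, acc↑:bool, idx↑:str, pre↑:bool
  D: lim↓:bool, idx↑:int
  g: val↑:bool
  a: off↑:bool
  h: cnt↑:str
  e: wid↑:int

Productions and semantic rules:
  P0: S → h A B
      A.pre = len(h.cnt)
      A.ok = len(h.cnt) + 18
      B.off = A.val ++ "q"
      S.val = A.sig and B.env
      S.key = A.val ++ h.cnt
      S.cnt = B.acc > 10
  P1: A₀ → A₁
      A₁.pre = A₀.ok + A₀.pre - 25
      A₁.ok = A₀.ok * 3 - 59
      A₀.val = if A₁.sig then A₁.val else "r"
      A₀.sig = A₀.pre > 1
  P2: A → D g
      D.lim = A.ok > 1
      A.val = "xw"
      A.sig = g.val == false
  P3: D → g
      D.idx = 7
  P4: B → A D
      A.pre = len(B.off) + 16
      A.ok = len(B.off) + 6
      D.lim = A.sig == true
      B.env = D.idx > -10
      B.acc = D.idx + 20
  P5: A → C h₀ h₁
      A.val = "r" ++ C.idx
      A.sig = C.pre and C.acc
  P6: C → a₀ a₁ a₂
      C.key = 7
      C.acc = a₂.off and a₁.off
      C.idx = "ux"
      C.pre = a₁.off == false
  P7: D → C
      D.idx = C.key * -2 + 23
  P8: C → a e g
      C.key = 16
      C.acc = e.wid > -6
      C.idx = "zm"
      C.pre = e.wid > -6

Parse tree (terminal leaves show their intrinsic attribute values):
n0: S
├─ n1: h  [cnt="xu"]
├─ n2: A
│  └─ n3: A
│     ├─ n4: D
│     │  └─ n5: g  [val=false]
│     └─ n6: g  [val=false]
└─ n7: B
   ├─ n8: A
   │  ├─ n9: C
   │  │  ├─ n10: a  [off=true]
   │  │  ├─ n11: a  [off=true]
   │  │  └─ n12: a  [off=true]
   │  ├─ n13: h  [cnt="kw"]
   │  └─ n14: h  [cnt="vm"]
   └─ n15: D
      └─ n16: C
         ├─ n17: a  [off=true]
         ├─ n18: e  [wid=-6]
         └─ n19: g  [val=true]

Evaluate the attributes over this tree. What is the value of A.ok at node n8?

9

1. n1.cnt = "xu"  [terminal]
2. n2.pre = 2  [len(h.cnt)]
3. n2.ok = 20  [len(h.cnt) + 18]
4. n3.pre = -3  [A₀.ok + A₀.pre - 25]
5. n3.ok = 1  [A₀.ok * 3 - 59]
6. n4.lim = false  [A.ok > 1]
7. n5.val = false  [terminal]
8. n4.idx = 7  [7]
9. n6.val = false  [terminal]
10. n3.val = "xw"  ["xw"]
11. n3.sig = true  [g.val == false]
12. n2.val = "xw"  [if A₁.sig then A₁.val else "r"]
13. n2.sig = true  [A₀.pre > 1]
14. n7.off = "xwq"  [A.val ++ "q"]
15. n8.pre = 19  [len(B.off) + 16]
16. n8.ok = 9  [len(B.off) + 6]
17. n10.off = true  [terminal]
18. n11.off = true  [terminal]
19. n12.off = true  [terminal]
20. n9.key = 7  [7]
21. n9.acc = true  [a₂.off and a₁.off]
22. n9.idx = "ux"  ["ux"]
23. n9.pre = false  [a₁.off == false]
24. n13.cnt = "kw"  [terminal]
25. n14.cnt = "vm"  [terminal]
26. n8.val = "rux"  ["r" ++ C.idx]
27. n8.sig = false  [C.pre and C.acc]
28. n15.lim = false  [A.sig == true]
29. n17.off = true  [terminal]
30. n18.wid = -6  [terminal]
31. n19.val = true  [terminal]
32. n16.key = 16  [16]
33. n16.acc = false  [e.wid > -6]
34. n16.idx = "zm"  ["zm"]
35. n16.pre = false  [e.wid > -6]
36. n15.idx = -9  [C.key * -2 + 23]
37. n7.env = true  [D.idx > -10]
38. n7.acc = 11  [D.idx + 20]
39. n0.val = true  [A.sig and B.env]
40. n0.key = "xwxu"  [A.val ++ h.cnt]
41. n0.cnt = true  [B.acc > 10]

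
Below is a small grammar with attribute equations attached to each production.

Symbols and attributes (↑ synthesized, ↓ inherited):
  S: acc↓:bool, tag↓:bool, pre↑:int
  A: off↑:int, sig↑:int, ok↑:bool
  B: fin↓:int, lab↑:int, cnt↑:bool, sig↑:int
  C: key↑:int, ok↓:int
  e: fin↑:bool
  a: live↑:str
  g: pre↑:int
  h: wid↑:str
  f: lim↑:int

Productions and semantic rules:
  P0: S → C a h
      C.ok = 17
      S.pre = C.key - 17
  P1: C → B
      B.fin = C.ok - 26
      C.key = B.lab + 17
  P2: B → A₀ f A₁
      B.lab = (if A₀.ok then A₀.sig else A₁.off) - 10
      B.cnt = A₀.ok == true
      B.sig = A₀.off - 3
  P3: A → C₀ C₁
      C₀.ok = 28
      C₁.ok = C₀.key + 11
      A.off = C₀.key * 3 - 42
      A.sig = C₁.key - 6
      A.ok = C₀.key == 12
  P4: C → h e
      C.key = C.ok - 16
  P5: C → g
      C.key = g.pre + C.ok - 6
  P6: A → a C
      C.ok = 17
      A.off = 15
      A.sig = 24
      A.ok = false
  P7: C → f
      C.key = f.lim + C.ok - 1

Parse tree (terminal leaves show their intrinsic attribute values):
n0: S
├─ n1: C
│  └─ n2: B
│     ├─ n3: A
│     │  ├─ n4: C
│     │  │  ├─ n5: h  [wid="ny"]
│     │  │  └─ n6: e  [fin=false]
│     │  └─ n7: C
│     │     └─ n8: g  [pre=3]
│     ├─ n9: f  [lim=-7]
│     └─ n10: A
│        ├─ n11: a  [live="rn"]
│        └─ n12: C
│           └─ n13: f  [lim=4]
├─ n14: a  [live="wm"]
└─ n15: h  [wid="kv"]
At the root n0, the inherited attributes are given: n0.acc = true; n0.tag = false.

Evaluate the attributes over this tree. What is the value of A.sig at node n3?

14

1. n0.acc = true  [given at root]
2. n0.tag = false  [given at root]
3. n1.ok = 17  [17]
4. n2.fin = -9  [C.ok - 26]
5. n4.ok = 28  [28]
6. n5.wid = "ny"  [terminal]
7. n6.fin = false  [terminal]
8. n4.key = 12  [C.ok - 16]
9. n7.ok = 23  [C₀.key + 11]
10. n8.pre = 3  [terminal]
11. n7.key = 20  [g.pre + C.ok - 6]
12. n3.off = -6  [C₀.key * 3 - 42]
13. n3.sig = 14  [C₁.key - 6]
14. n3.ok = true  [C₀.key == 12]
15. n9.lim = -7  [terminal]
16. n11.live = "rn"  [terminal]
17. n12.ok = 17  [17]
18. n13.lim = 4  [terminal]
19. n12.key = 20  [f.lim + C.ok - 1]
20. n10.off = 15  [15]
21. n10.sig = 24  [24]
22. n10.ok = false  [false]
23. n2.lab = 4  [(if A₀.ok then A₀.sig else A₁.off) - 10]
24. n2.cnt = true  [A₀.ok == true]
25. n2.sig = -9  [A₀.off - 3]
26. n1.key = 21  [B.lab + 17]
27. n14.live = "wm"  [terminal]
28. n15.wid = "kv"  [terminal]
29. n0.pre = 4  [C.key - 17]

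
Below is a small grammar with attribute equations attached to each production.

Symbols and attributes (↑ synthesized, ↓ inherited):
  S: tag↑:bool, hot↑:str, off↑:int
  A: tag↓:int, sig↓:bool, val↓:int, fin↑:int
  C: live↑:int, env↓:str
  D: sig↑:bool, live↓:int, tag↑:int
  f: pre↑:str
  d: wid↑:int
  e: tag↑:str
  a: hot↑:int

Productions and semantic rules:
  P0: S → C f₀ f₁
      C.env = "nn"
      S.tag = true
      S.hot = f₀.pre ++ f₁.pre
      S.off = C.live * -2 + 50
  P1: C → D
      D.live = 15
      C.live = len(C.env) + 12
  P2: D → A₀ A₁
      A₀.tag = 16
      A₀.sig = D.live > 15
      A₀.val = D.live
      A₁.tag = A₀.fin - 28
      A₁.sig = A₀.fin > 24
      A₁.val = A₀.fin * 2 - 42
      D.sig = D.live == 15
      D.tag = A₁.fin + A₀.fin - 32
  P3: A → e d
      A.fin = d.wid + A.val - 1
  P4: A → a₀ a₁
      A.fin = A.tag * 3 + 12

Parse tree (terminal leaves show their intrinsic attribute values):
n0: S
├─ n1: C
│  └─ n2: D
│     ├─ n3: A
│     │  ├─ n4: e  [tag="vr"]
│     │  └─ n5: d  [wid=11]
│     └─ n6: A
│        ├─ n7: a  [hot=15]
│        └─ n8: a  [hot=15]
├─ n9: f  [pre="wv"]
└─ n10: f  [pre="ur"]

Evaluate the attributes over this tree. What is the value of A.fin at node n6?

1. n1.env = "nn"  ["nn"]
2. n2.live = 15  [15]
3. n3.tag = 16  [16]
4. n3.sig = false  [D.live > 15]
5. n3.val = 15  [D.live]
6. n4.tag = "vr"  [terminal]
7. n5.wid = 11  [terminal]
8. n3.fin = 25  [d.wid + A.val - 1]
9. n6.tag = -3  [A₀.fin - 28]
10. n6.sig = true  [A₀.fin > 24]
11. n6.val = 8  [A₀.fin * 2 - 42]
12. n7.hot = 15  [terminal]
13. n8.hot = 15  [terminal]
14. n6.fin = 3  [A.tag * 3 + 12]
15. n2.sig = true  [D.live == 15]
16. n2.tag = -4  [A₁.fin + A₀.fin - 32]
17. n1.live = 14  [len(C.env) + 12]
18. n9.pre = "wv"  [terminal]
19. n10.pre = "ur"  [terminal]
20. n0.tag = true  [true]
21. n0.hot = "wvur"  [f₀.pre ++ f₁.pre]
22. n0.off = 22  [C.live * -2 + 50]

3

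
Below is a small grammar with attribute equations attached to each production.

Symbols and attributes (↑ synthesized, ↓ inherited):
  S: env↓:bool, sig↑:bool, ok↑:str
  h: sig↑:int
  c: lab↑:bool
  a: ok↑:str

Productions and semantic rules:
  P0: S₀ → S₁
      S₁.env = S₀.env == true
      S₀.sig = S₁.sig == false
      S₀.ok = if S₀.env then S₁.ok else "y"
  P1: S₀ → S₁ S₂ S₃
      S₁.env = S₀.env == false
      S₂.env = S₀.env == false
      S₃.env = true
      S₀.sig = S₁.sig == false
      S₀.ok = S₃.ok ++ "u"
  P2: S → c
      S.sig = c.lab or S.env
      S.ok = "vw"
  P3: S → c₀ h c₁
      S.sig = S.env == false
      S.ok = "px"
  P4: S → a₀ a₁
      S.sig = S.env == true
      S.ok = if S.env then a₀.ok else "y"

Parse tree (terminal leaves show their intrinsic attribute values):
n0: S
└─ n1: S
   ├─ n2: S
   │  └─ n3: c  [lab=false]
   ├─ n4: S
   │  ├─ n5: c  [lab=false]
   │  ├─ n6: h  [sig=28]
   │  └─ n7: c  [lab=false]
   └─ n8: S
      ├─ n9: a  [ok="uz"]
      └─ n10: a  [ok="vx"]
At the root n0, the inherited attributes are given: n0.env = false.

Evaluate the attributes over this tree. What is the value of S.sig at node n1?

1. n0.env = false  [given at root]
2. n1.env = false  [S₀.env == true]
3. n2.env = true  [S₀.env == false]
4. n3.lab = false  [terminal]
5. n2.sig = true  [c.lab or S.env]
6. n2.ok = "vw"  ["vw"]
7. n4.env = true  [S₀.env == false]
8. n5.lab = false  [terminal]
9. n6.sig = 28  [terminal]
10. n7.lab = false  [terminal]
11. n4.sig = false  [S.env == false]
12. n4.ok = "px"  ["px"]
13. n8.env = true  [true]
14. n9.ok = "uz"  [terminal]
15. n10.ok = "vx"  [terminal]
16. n8.sig = true  [S.env == true]
17. n8.ok = "uz"  [if S.env then a₀.ok else "y"]
18. n1.sig = false  [S₁.sig == false]
19. n1.ok = "uzu"  [S₃.ok ++ "u"]
20. n0.sig = true  [S₁.sig == false]
21. n0.ok = "y"  [if S₀.env then S₁.ok else "y"]

false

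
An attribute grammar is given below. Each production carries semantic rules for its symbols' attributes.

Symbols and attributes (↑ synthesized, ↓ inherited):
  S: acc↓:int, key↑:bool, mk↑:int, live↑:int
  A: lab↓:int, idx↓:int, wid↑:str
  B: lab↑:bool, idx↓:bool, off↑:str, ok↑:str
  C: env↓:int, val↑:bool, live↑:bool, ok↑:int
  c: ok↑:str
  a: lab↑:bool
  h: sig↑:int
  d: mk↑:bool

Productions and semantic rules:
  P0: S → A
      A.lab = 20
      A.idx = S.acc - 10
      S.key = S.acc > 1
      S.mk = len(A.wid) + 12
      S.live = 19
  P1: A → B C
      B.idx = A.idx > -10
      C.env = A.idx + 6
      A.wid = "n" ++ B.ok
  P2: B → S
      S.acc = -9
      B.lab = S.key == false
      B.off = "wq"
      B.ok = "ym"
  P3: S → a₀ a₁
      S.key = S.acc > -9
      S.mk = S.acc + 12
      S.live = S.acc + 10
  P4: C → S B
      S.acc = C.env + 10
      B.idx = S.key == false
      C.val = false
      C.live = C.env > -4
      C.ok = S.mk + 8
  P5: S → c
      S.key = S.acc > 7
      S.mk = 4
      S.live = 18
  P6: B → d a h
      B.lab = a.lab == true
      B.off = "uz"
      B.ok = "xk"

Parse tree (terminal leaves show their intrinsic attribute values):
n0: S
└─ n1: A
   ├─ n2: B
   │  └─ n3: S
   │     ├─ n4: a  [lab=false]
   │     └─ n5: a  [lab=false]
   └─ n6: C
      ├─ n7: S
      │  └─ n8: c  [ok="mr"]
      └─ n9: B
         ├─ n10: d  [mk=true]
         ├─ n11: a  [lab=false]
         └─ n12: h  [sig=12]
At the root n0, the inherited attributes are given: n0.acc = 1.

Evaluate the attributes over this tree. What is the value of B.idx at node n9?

1. n0.acc = 1  [given at root]
2. n1.lab = 20  [20]
3. n1.idx = -9  [S.acc - 10]
4. n2.idx = true  [A.idx > -10]
5. n3.acc = -9  [-9]
6. n4.lab = false  [terminal]
7. n5.lab = false  [terminal]
8. n3.key = false  [S.acc > -9]
9. n3.mk = 3  [S.acc + 12]
10. n3.live = 1  [S.acc + 10]
11. n2.lab = true  [S.key == false]
12. n2.off = "wq"  ["wq"]
13. n2.ok = "ym"  ["ym"]
14. n6.env = -3  [A.idx + 6]
15. n7.acc = 7  [C.env + 10]
16. n8.ok = "mr"  [terminal]
17. n7.key = false  [S.acc > 7]
18. n7.mk = 4  [4]
19. n7.live = 18  [18]
20. n9.idx = true  [S.key == false]
21. n10.mk = true  [terminal]
22. n11.lab = false  [terminal]
23. n12.sig = 12  [terminal]
24. n9.lab = false  [a.lab == true]
25. n9.off = "uz"  ["uz"]
26. n9.ok = "xk"  ["xk"]
27. n6.val = false  [false]
28. n6.live = true  [C.env > -4]
29. n6.ok = 12  [S.mk + 8]
30. n1.wid = "nym"  ["n" ++ B.ok]
31. n0.key = false  [S.acc > 1]
32. n0.mk = 15  [len(A.wid) + 12]
33. n0.live = 19  [19]

true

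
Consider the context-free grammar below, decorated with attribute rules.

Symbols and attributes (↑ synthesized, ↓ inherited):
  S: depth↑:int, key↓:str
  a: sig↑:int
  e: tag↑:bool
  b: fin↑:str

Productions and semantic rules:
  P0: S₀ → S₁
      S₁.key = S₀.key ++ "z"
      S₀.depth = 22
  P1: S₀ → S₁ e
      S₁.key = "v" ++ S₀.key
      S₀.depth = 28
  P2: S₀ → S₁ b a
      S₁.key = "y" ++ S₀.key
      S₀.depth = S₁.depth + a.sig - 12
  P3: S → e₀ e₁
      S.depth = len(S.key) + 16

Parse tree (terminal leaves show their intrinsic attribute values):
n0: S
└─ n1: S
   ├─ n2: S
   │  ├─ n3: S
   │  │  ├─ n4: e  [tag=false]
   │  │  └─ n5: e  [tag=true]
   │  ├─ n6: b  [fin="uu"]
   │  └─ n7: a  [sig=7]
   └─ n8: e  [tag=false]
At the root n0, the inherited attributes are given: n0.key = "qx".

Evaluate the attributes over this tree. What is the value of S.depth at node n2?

1. n0.key = "qx"  [given at root]
2. n1.key = "qxz"  [S₀.key ++ "z"]
3. n2.key = "vqxz"  ["v" ++ S₀.key]
4. n3.key = "yvqxz"  ["y" ++ S₀.key]
5. n4.tag = false  [terminal]
6. n5.tag = true  [terminal]
7. n3.depth = 21  [len(S.key) + 16]
8. n6.fin = "uu"  [terminal]
9. n7.sig = 7  [terminal]
10. n2.depth = 16  [S₁.depth + a.sig - 12]
11. n8.tag = false  [terminal]
12. n1.depth = 28  [28]
13. n0.depth = 22  [22]

16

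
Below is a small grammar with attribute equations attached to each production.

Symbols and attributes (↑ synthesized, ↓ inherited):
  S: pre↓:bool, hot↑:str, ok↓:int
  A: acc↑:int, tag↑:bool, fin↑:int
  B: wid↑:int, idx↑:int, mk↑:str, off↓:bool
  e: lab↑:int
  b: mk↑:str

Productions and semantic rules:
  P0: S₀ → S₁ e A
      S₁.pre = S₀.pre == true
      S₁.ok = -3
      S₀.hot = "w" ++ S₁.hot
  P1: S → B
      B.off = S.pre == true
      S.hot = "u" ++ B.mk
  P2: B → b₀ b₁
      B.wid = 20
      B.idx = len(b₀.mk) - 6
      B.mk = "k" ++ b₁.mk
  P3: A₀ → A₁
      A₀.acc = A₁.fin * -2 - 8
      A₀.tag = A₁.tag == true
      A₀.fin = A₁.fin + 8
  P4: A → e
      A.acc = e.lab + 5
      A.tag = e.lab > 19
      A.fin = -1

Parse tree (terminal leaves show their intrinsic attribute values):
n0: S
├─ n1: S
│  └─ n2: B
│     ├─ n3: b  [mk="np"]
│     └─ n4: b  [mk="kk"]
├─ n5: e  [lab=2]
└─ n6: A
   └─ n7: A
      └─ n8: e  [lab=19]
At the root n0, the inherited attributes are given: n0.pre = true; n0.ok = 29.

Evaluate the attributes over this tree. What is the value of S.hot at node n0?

1. n0.pre = true  [given at root]
2. n0.ok = 29  [given at root]
3. n1.pre = true  [S₀.pre == true]
4. n1.ok = -3  [-3]
5. n2.off = true  [S.pre == true]
6. n3.mk = "np"  [terminal]
7. n4.mk = "kk"  [terminal]
8. n2.wid = 20  [20]
9. n2.idx = -4  [len(b₀.mk) - 6]
10. n2.mk = "kkk"  ["k" ++ b₁.mk]
11. n1.hot = "ukkk"  ["u" ++ B.mk]
12. n5.lab = 2  [terminal]
13. n8.lab = 19  [terminal]
14. n7.acc = 24  [e.lab + 5]
15. n7.tag = false  [e.lab > 19]
16. n7.fin = -1  [-1]
17. n6.acc = -6  [A₁.fin * -2 - 8]
18. n6.tag = false  [A₁.tag == true]
19. n6.fin = 7  [A₁.fin + 8]
20. n0.hot = "wukkk"  ["w" ++ S₁.hot]

"wukkk"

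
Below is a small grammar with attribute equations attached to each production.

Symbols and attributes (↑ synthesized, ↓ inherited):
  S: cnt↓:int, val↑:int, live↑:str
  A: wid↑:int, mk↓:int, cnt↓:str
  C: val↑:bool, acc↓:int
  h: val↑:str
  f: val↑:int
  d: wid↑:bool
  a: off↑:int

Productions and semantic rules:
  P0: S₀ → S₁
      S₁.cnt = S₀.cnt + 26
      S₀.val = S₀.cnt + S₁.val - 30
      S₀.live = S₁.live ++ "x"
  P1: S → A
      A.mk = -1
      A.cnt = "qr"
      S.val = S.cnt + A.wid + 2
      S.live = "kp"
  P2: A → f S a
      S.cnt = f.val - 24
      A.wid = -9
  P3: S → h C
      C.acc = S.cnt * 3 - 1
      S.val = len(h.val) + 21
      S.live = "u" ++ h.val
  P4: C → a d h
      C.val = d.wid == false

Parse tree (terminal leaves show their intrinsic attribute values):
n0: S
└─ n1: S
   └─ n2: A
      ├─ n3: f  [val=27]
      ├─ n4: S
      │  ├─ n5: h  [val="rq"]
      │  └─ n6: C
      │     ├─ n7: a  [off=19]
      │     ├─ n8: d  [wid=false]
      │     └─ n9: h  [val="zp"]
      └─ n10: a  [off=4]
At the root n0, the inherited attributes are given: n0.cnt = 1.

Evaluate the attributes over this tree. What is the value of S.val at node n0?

1. n0.cnt = 1  [given at root]
2. n1.cnt = 27  [S₀.cnt + 26]
3. n2.mk = -1  [-1]
4. n2.cnt = "qr"  ["qr"]
5. n3.val = 27  [terminal]
6. n4.cnt = 3  [f.val - 24]
7. n5.val = "rq"  [terminal]
8. n6.acc = 8  [S.cnt * 3 - 1]
9. n7.off = 19  [terminal]
10. n8.wid = false  [terminal]
11. n9.val = "zp"  [terminal]
12. n6.val = true  [d.wid == false]
13. n4.val = 23  [len(h.val) + 21]
14. n4.live = "urq"  ["u" ++ h.val]
15. n10.off = 4  [terminal]
16. n2.wid = -9  [-9]
17. n1.val = 20  [S.cnt + A.wid + 2]
18. n1.live = "kp"  ["kp"]
19. n0.val = -9  [S₀.cnt + S₁.val - 30]
20. n0.live = "kpx"  [S₁.live ++ "x"]

-9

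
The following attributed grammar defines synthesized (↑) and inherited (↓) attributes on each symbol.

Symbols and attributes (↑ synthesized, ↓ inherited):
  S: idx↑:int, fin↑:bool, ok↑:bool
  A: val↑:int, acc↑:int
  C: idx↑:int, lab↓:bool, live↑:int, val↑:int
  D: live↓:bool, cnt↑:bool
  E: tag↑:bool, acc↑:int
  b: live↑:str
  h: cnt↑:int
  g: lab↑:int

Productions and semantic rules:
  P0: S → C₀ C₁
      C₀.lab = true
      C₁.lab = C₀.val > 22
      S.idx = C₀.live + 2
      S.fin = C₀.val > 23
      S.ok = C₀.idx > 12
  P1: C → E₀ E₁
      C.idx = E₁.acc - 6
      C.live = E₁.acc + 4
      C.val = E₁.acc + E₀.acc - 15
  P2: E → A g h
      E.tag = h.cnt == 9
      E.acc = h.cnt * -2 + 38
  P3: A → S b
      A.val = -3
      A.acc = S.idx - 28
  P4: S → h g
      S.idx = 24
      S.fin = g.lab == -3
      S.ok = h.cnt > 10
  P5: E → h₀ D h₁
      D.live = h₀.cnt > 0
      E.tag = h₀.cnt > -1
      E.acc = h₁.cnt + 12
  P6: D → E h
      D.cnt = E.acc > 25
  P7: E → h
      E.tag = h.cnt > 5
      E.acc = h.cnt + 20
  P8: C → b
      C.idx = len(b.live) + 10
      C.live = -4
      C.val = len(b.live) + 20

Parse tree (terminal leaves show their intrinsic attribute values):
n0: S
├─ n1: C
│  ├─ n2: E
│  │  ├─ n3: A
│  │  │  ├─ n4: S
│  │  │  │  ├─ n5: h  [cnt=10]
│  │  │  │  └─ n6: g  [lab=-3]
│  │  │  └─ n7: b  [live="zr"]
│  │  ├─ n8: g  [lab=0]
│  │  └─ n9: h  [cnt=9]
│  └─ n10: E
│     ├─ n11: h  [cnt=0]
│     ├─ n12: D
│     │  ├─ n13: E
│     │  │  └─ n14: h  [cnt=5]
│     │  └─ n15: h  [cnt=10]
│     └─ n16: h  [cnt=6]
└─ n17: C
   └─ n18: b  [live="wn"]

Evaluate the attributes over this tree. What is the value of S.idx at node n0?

1. n1.lab = true  [true]
2. n5.cnt = 10  [terminal]
3. n6.lab = -3  [terminal]
4. n4.idx = 24  [24]
5. n4.fin = true  [g.lab == -3]
6. n4.ok = false  [h.cnt > 10]
7. n7.live = "zr"  [terminal]
8. n3.val = -3  [-3]
9. n3.acc = -4  [S.idx - 28]
10. n8.lab = 0  [terminal]
11. n9.cnt = 9  [terminal]
12. n2.tag = true  [h.cnt == 9]
13. n2.acc = 20  [h.cnt * -2 + 38]
14. n11.cnt = 0  [terminal]
15. n12.live = false  [h₀.cnt > 0]
16. n14.cnt = 5  [terminal]
17. n13.tag = false  [h.cnt > 5]
18. n13.acc = 25  [h.cnt + 20]
19. n15.cnt = 10  [terminal]
20. n12.cnt = false  [E.acc > 25]
21. n16.cnt = 6  [terminal]
22. n10.tag = true  [h₀.cnt > -1]
23. n10.acc = 18  [h₁.cnt + 12]
24. n1.idx = 12  [E₁.acc - 6]
25. n1.live = 22  [E₁.acc + 4]
26. n1.val = 23  [E₁.acc + E₀.acc - 15]
27. n17.lab = true  [C₀.val > 22]
28. n18.live = "wn"  [terminal]
29. n17.idx = 12  [len(b.live) + 10]
30. n17.live = -4  [-4]
31. n17.val = 22  [len(b.live) + 20]
32. n0.idx = 24  [C₀.live + 2]
33. n0.fin = false  [C₀.val > 23]
34. n0.ok = false  [C₀.idx > 12]

24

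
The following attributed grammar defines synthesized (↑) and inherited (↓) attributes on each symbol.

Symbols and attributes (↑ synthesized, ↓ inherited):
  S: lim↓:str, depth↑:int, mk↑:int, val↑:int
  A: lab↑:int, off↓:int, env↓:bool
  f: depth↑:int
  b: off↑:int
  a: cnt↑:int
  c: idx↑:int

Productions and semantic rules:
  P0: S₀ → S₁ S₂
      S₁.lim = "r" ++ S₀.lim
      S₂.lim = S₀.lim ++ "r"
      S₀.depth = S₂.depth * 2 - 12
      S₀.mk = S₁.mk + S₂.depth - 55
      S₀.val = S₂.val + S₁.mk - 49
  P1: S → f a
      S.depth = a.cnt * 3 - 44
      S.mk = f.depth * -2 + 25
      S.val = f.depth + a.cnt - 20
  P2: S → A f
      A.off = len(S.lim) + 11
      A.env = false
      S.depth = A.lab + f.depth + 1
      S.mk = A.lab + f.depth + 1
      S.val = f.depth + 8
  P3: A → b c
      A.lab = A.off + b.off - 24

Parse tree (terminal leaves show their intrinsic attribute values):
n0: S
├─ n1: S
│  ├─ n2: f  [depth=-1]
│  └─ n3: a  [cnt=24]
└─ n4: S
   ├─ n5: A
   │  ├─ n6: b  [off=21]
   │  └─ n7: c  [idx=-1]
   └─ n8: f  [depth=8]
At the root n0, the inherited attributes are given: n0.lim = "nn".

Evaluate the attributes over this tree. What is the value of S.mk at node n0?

-8

1. n0.lim = "nn"  [given at root]
2. n1.lim = "rnn"  ["r" ++ S₀.lim]
3. n2.depth = -1  [terminal]
4. n3.cnt = 24  [terminal]
5. n1.depth = 28  [a.cnt * 3 - 44]
6. n1.mk = 27  [f.depth * -2 + 25]
7. n1.val = 3  [f.depth + a.cnt - 20]
8. n4.lim = "nnr"  [S₀.lim ++ "r"]
9. n5.off = 14  [len(S.lim) + 11]
10. n5.env = false  [false]
11. n6.off = 21  [terminal]
12. n7.idx = -1  [terminal]
13. n5.lab = 11  [A.off + b.off - 24]
14. n8.depth = 8  [terminal]
15. n4.depth = 20  [A.lab + f.depth + 1]
16. n4.mk = 20  [A.lab + f.depth + 1]
17. n4.val = 16  [f.depth + 8]
18. n0.depth = 28  [S₂.depth * 2 - 12]
19. n0.mk = -8  [S₁.mk + S₂.depth - 55]
20. n0.val = -6  [S₂.val + S₁.mk - 49]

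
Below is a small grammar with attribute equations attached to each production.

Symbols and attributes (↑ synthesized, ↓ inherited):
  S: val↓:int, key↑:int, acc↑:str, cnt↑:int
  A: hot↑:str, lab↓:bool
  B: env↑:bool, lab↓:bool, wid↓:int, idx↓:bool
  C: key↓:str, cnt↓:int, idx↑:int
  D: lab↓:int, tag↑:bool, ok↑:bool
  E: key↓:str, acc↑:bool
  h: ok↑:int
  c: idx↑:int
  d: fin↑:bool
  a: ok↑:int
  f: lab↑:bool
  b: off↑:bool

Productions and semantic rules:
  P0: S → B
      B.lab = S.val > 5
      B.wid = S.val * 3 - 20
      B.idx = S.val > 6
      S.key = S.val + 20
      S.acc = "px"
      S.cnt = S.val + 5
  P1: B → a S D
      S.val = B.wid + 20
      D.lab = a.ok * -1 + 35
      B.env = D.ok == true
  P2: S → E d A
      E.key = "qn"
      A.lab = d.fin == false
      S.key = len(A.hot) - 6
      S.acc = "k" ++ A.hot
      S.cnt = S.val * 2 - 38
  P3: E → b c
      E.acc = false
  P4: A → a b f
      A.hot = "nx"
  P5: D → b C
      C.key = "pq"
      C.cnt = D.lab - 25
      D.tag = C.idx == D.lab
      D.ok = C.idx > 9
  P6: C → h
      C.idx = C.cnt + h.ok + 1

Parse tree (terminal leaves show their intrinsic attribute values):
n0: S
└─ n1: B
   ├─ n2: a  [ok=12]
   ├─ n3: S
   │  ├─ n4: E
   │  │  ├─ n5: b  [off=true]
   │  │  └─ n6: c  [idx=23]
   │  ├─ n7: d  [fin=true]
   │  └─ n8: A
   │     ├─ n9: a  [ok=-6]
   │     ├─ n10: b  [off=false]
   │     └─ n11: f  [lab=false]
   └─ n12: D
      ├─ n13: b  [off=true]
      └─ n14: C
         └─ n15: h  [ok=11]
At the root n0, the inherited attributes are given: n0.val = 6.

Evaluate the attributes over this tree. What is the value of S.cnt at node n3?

1. n0.val = 6  [given at root]
2. n1.lab = true  [S.val > 5]
3. n1.wid = -2  [S.val * 3 - 20]
4. n1.idx = false  [S.val > 6]
5. n2.ok = 12  [terminal]
6. n3.val = 18  [B.wid + 20]
7. n4.key = "qn"  ["qn"]
8. n5.off = true  [terminal]
9. n6.idx = 23  [terminal]
10. n4.acc = false  [false]
11. n7.fin = true  [terminal]
12. n8.lab = false  [d.fin == false]
13. n9.ok = -6  [terminal]
14. n10.off = false  [terminal]
15. n11.lab = false  [terminal]
16. n8.hot = "nx"  ["nx"]
17. n3.key = -4  [len(A.hot) - 6]
18. n3.acc = "knx"  ["k" ++ A.hot]
19. n3.cnt = -2  [S.val * 2 - 38]
20. n12.lab = 23  [a.ok * -1 + 35]
21. n13.off = true  [terminal]
22. n14.key = "pq"  ["pq"]
23. n14.cnt = -2  [D.lab - 25]
24. n15.ok = 11  [terminal]
25. n14.idx = 10  [C.cnt + h.ok + 1]
26. n12.tag = false  [C.idx == D.lab]
27. n12.ok = true  [C.idx > 9]
28. n1.env = true  [D.ok == true]
29. n0.key = 26  [S.val + 20]
30. n0.acc = "px"  ["px"]
31. n0.cnt = 11  [S.val + 5]

-2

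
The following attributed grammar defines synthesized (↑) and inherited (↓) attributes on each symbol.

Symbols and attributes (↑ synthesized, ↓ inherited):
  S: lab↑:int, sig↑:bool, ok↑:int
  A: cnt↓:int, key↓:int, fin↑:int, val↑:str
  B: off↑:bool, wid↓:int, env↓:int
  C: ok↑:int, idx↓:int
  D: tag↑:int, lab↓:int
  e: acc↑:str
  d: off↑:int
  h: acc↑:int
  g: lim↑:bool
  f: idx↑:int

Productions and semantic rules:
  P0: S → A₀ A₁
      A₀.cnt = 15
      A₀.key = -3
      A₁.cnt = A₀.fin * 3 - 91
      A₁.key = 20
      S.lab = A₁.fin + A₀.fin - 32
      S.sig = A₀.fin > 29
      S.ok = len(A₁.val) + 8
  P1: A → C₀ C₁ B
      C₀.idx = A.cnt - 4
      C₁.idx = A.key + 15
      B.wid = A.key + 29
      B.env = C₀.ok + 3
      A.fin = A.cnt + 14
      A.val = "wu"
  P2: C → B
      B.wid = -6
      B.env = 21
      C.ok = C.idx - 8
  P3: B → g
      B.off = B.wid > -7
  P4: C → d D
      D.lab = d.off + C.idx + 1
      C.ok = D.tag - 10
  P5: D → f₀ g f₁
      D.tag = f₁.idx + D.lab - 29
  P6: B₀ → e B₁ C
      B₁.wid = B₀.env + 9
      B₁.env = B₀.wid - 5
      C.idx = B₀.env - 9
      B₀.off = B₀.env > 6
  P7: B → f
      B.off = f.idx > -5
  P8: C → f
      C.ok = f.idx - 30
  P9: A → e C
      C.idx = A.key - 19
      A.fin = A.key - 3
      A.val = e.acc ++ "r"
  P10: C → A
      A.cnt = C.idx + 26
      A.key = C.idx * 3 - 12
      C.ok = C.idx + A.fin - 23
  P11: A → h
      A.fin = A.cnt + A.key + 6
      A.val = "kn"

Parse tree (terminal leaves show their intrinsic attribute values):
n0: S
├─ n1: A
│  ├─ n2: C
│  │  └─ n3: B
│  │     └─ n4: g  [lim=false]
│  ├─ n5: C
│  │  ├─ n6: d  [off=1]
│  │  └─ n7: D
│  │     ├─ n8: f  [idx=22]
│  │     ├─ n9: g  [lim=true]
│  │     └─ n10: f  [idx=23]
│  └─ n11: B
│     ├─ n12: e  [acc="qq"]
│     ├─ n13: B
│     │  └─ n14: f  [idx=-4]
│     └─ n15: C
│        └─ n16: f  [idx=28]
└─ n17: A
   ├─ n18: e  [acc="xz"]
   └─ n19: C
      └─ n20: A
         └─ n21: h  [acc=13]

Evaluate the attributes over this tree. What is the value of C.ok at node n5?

-2

1. n1.cnt = 15  [15]
2. n1.key = -3  [-3]
3. n2.idx = 11  [A.cnt - 4]
4. n3.wid = -6  [-6]
5. n3.env = 21  [21]
6. n4.lim = false  [terminal]
7. n3.off = true  [B.wid > -7]
8. n2.ok = 3  [C.idx - 8]
9. n5.idx = 12  [A.key + 15]
10. n6.off = 1  [terminal]
11. n7.lab = 14  [d.off + C.idx + 1]
12. n8.idx = 22  [terminal]
13. n9.lim = true  [terminal]
14. n10.idx = 23  [terminal]
15. n7.tag = 8  [f₁.idx + D.lab - 29]
16. n5.ok = -2  [D.tag - 10]
17. n11.wid = 26  [A.key + 29]
18. n11.env = 6  [C₀.ok + 3]
19. n12.acc = "qq"  [terminal]
20. n13.wid = 15  [B₀.env + 9]
21. n13.env = 21  [B₀.wid - 5]
22. n14.idx = -4  [terminal]
23. n13.off = true  [f.idx > -5]
24. n15.idx = -3  [B₀.env - 9]
25. n16.idx = 28  [terminal]
26. n15.ok = -2  [f.idx - 30]
27. n11.off = false  [B₀.env > 6]
28. n1.fin = 29  [A.cnt + 14]
29. n1.val = "wu"  ["wu"]
30. n17.cnt = -4  [A₀.fin * 3 - 91]
31. n17.key = 20  [20]
32. n18.acc = "xz"  [terminal]
33. n19.idx = 1  [A.key - 19]
34. n20.cnt = 27  [C.idx + 26]
35. n20.key = -9  [C.idx * 3 - 12]
36. n21.acc = 13  [terminal]
37. n20.fin = 24  [A.cnt + A.key + 6]
38. n20.val = "kn"  ["kn"]
39. n19.ok = 2  [C.idx + A.fin - 23]
40. n17.fin = 17  [A.key - 3]
41. n17.val = "xzr"  [e.acc ++ "r"]
42. n0.lab = 14  [A₁.fin + A₀.fin - 32]
43. n0.sig = false  [A₀.fin > 29]
44. n0.ok = 11  [len(A₁.val) + 8]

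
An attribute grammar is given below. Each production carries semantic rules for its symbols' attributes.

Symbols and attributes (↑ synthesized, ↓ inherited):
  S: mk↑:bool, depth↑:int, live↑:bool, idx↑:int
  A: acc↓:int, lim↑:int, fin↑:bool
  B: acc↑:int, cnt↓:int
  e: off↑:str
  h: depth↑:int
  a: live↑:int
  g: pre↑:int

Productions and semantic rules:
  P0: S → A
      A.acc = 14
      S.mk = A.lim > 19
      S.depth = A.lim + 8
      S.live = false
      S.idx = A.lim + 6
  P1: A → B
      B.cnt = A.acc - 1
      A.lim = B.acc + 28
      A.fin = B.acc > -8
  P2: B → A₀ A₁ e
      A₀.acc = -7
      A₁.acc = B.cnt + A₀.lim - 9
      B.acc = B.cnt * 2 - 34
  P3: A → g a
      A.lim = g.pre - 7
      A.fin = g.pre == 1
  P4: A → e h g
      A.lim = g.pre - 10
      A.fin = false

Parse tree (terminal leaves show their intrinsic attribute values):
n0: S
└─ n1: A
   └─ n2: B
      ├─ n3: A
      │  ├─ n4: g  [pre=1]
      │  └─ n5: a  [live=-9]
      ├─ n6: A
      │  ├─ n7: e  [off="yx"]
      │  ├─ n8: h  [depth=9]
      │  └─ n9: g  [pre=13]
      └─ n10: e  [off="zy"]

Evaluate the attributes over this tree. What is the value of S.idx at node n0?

26

1. n1.acc = 14  [14]
2. n2.cnt = 13  [A.acc - 1]
3. n3.acc = -7  [-7]
4. n4.pre = 1  [terminal]
5. n5.live = -9  [terminal]
6. n3.lim = -6  [g.pre - 7]
7. n3.fin = true  [g.pre == 1]
8. n6.acc = -2  [B.cnt + A₀.lim - 9]
9. n7.off = "yx"  [terminal]
10. n8.depth = 9  [terminal]
11. n9.pre = 13  [terminal]
12. n6.lim = 3  [g.pre - 10]
13. n6.fin = false  [false]
14. n10.off = "zy"  [terminal]
15. n2.acc = -8  [B.cnt * 2 - 34]
16. n1.lim = 20  [B.acc + 28]
17. n1.fin = false  [B.acc > -8]
18. n0.mk = true  [A.lim > 19]
19. n0.depth = 28  [A.lim + 8]
20. n0.live = false  [false]
21. n0.idx = 26  [A.lim + 6]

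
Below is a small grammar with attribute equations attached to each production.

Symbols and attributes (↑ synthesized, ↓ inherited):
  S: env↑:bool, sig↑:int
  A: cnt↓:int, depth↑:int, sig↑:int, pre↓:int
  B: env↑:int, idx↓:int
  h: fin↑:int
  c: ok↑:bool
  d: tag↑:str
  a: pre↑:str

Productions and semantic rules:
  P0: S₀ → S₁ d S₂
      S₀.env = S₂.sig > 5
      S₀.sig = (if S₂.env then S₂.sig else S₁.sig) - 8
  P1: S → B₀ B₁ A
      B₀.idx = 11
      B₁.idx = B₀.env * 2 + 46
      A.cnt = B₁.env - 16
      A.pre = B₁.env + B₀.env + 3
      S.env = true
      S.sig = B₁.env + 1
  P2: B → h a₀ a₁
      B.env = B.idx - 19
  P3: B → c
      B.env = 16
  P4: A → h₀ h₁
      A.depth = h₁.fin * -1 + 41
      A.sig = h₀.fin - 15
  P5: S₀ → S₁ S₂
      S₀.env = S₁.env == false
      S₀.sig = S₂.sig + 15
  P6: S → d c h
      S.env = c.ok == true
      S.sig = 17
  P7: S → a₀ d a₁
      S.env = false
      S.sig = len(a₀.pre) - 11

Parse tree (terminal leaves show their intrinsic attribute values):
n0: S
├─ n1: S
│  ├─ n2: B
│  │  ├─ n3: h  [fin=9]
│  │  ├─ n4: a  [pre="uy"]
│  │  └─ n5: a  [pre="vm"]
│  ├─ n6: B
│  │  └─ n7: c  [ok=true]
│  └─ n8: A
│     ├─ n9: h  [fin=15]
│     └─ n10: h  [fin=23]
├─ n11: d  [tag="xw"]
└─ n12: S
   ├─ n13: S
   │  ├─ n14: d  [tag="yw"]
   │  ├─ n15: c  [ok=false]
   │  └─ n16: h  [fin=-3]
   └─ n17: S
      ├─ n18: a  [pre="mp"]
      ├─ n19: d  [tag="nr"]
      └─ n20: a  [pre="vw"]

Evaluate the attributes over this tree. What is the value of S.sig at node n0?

-2

1. n2.idx = 11  [11]
2. n3.fin = 9  [terminal]
3. n4.pre = "uy"  [terminal]
4. n5.pre = "vm"  [terminal]
5. n2.env = -8  [B.idx - 19]
6. n6.idx = 30  [B₀.env * 2 + 46]
7. n7.ok = true  [terminal]
8. n6.env = 16  [16]
9. n8.cnt = 0  [B₁.env - 16]
10. n8.pre = 11  [B₁.env + B₀.env + 3]
11. n9.fin = 15  [terminal]
12. n10.fin = 23  [terminal]
13. n8.depth = 18  [h₁.fin * -1 + 41]
14. n8.sig = 0  [h₀.fin - 15]
15. n1.env = true  [true]
16. n1.sig = 17  [B₁.env + 1]
17. n11.tag = "xw"  [terminal]
18. n14.tag = "yw"  [terminal]
19. n15.ok = false  [terminal]
20. n16.fin = -3  [terminal]
21. n13.env = false  [c.ok == true]
22. n13.sig = 17  [17]
23. n18.pre = "mp"  [terminal]
24. n19.tag = "nr"  [terminal]
25. n20.pre = "vw"  [terminal]
26. n17.env = false  [false]
27. n17.sig = -9  [len(a₀.pre) - 11]
28. n12.env = true  [S₁.env == false]
29. n12.sig = 6  [S₂.sig + 15]
30. n0.env = true  [S₂.sig > 5]
31. n0.sig = -2  [(if S₂.env then S₂.sig else S₁.sig) - 8]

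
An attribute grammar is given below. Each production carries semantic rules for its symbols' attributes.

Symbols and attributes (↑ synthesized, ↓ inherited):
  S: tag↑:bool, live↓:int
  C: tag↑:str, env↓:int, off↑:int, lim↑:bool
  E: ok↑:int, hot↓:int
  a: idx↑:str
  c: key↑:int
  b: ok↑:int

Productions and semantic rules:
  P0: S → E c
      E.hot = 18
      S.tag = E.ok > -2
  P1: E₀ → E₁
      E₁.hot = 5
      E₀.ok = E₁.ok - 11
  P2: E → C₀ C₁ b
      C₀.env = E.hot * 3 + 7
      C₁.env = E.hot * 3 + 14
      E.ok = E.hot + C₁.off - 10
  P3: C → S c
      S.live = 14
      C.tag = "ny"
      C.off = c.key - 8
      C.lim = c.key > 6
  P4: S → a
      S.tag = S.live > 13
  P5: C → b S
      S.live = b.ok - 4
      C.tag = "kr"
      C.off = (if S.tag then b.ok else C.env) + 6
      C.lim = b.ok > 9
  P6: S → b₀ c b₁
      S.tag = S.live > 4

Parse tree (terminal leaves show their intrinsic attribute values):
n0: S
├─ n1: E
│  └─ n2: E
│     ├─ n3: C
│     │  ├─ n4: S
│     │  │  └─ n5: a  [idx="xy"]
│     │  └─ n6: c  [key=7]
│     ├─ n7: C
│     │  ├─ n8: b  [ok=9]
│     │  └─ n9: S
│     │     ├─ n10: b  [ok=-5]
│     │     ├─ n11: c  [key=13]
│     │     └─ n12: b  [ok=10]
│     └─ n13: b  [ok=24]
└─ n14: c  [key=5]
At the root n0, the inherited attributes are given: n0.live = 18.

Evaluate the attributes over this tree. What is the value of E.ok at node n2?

10

1. n0.live = 18  [given at root]
2. n1.hot = 18  [18]
3. n2.hot = 5  [5]
4. n3.env = 22  [E.hot * 3 + 7]
5. n4.live = 14  [14]
6. n5.idx = "xy"  [terminal]
7. n4.tag = true  [S.live > 13]
8. n6.key = 7  [terminal]
9. n3.tag = "ny"  ["ny"]
10. n3.off = -1  [c.key - 8]
11. n3.lim = true  [c.key > 6]
12. n7.env = 29  [E.hot * 3 + 14]
13. n8.ok = 9  [terminal]
14. n9.live = 5  [b.ok - 4]
15. n10.ok = -5  [terminal]
16. n11.key = 13  [terminal]
17. n12.ok = 10  [terminal]
18. n9.tag = true  [S.live > 4]
19. n7.tag = "kr"  ["kr"]
20. n7.off = 15  [(if S.tag then b.ok else C.env) + 6]
21. n7.lim = false  [b.ok > 9]
22. n13.ok = 24  [terminal]
23. n2.ok = 10  [E.hot + C₁.off - 10]
24. n1.ok = -1  [E₁.ok - 11]
25. n14.key = 5  [terminal]
26. n0.tag = true  [E.ok > -2]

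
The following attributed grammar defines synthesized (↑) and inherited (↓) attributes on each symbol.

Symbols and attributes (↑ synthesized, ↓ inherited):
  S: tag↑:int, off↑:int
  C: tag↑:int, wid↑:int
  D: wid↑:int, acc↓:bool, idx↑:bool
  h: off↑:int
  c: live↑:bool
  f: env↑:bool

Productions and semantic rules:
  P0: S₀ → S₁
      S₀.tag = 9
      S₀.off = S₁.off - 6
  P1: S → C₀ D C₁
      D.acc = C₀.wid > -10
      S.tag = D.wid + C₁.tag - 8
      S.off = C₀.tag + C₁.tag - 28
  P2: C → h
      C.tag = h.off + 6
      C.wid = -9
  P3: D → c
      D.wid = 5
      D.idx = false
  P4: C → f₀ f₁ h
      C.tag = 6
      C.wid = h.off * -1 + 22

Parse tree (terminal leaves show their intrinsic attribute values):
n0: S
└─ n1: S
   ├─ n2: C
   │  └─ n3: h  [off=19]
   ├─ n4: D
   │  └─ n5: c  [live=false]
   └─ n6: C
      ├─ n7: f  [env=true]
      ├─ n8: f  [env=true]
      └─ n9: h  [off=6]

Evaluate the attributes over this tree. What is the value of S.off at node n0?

-3

1. n3.off = 19  [terminal]
2. n2.tag = 25  [h.off + 6]
3. n2.wid = -9  [-9]
4. n4.acc = true  [C₀.wid > -10]
5. n5.live = false  [terminal]
6. n4.wid = 5  [5]
7. n4.idx = false  [false]
8. n7.env = true  [terminal]
9. n8.env = true  [terminal]
10. n9.off = 6  [terminal]
11. n6.tag = 6  [6]
12. n6.wid = 16  [h.off * -1 + 22]
13. n1.tag = 3  [D.wid + C₁.tag - 8]
14. n1.off = 3  [C₀.tag + C₁.tag - 28]
15. n0.tag = 9  [9]
16. n0.off = -3  [S₁.off - 6]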